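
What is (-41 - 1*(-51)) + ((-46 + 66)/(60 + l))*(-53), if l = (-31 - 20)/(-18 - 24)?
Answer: -6270/857 ≈ -7.3162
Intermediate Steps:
l = 17/14 (l = -51/(-42) = -51*(-1/42) = 17/14 ≈ 1.2143)
(-41 - 1*(-51)) + ((-46 + 66)/(60 + l))*(-53) = (-41 - 1*(-51)) + ((-46 + 66)/(60 + 17/14))*(-53) = (-41 + 51) + (20/(857/14))*(-53) = 10 + (20*(14/857))*(-53) = 10 + (280/857)*(-53) = 10 - 14840/857 = -6270/857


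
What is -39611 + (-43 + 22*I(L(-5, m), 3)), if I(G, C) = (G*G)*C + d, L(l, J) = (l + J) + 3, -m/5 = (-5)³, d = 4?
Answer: 25576948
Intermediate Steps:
m = 625 (m = -5*(-5)³ = -5*(-125) = 625)
L(l, J) = 3 + J + l (L(l, J) = (J + l) + 3 = 3 + J + l)
I(G, C) = 4 + C*G² (I(G, C) = (G*G)*C + 4 = G²*C + 4 = C*G² + 4 = 4 + C*G²)
-39611 + (-43 + 22*I(L(-5, m), 3)) = -39611 + (-43 + 22*(4 + 3*(3 + 625 - 5)²)) = -39611 + (-43 + 22*(4 + 3*623²)) = -39611 + (-43 + 22*(4 + 3*388129)) = -39611 + (-43 + 22*(4 + 1164387)) = -39611 + (-43 + 22*1164391) = -39611 + (-43 + 25616602) = -39611 + 25616559 = 25576948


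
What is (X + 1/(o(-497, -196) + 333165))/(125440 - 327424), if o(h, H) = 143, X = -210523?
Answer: 70169000083/67322883072 ≈ 1.0423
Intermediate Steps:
(X + 1/(o(-497, -196) + 333165))/(125440 - 327424) = (-210523 + 1/(143 + 333165))/(125440 - 327424) = (-210523 + 1/333308)/(-201984) = (-210523 + 1/333308)*(-1/201984) = -70169000083/333308*(-1/201984) = 70169000083/67322883072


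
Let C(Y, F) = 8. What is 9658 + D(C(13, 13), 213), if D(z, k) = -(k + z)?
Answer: 9437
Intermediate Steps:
D(z, k) = -k - z
9658 + D(C(13, 13), 213) = 9658 + (-1*213 - 1*8) = 9658 + (-213 - 8) = 9658 - 221 = 9437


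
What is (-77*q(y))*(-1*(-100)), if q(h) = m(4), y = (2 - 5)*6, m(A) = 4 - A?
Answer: 0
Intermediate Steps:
y = -18 (y = -3*6 = -18)
q(h) = 0 (q(h) = 4 - 1*4 = 4 - 4 = 0)
(-77*q(y))*(-1*(-100)) = (-77*0)*(-1*(-100)) = 0*100 = 0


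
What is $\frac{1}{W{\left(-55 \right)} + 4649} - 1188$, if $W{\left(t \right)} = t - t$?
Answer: $- \frac{5523011}{4649} \approx -1188.0$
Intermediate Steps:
$W{\left(t \right)} = 0$
$\frac{1}{W{\left(-55 \right)} + 4649} - 1188 = \frac{1}{0 + 4649} - 1188 = \frac{1}{4649} - 1188 = - \frac{5523011}{4649}$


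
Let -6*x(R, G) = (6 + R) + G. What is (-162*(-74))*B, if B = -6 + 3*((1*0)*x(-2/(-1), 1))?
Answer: -71928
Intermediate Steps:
x(R, G) = -1 - G/6 - R/6 (x(R, G) = -((6 + R) + G)/6 = -(6 + G + R)/6 = -1 - G/6 - R/6)
B = -6 (B = -6 + 3*((1*0)*(-1 - ⅙*1 - (-1)/(3*(-1)))) = -6 + 3*(0*(-1 - ⅙ - (-1)*(-1)/3)) = -6 + 3*(0*(-1 - ⅙ - ⅙*2)) = -6 + 3*(0*(-1 - ⅙ - ⅓)) = -6 + 3*(0*(-3/2)) = -6 + 3*0 = -6 + 0 = -6)
(-162*(-74))*B = -162*(-74)*(-6) = 11988*(-6) = -71928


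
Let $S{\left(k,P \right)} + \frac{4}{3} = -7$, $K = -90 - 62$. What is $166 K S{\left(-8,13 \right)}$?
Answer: $\frac{630800}{3} \approx 2.1027 \cdot 10^{5}$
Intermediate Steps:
$K = -152$
$S{\left(k,P \right)} = - \frac{25}{3}$ ($S{\left(k,P \right)} = - \frac{4}{3} - 7 = - \frac{25}{3}$)
$166 K S{\left(-8,13 \right)} = 166 \left(-152\right) \left(- \frac{25}{3}\right) = \left(-25232\right) \left(- \frac{25}{3}\right) = \frac{630800}{3}$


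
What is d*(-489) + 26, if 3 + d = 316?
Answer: -153031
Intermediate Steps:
d = 313 (d = -3 + 316 = 313)
d*(-489) + 26 = 313*(-489) + 26 = -153057 + 26 = -153031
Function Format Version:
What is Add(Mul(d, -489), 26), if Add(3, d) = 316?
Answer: -153031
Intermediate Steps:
d = 313 (d = Add(-3, 316) = 313)
Add(Mul(d, -489), 26) = Add(Mul(313, -489), 26) = Add(-153057, 26) = -153031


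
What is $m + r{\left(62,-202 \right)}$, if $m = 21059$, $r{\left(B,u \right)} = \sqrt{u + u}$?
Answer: $21059 + 2 i \sqrt{101} \approx 21059.0 + 20.1 i$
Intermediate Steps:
$r{\left(B,u \right)} = \sqrt{2} \sqrt{u}$ ($r{\left(B,u \right)} = \sqrt{2 u} = \sqrt{2} \sqrt{u}$)
$m + r{\left(62,-202 \right)} = 21059 + \sqrt{2} \sqrt{-202} = 21059 + \sqrt{2} i \sqrt{202} = 21059 + 2 i \sqrt{101}$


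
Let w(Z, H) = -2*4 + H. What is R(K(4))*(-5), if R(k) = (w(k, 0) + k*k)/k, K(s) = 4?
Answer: -10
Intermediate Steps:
w(Z, H) = -8 + H
R(k) = (-8 + k**2)/k (R(k) = ((-8 + 0) + k*k)/k = (-8 + k**2)/k)
R(K(4))*(-5) = (4 - 8/4)*(-5) = (4 - 8*1/4)*(-5) = (4 - 2)*(-5) = 2*(-5) = -10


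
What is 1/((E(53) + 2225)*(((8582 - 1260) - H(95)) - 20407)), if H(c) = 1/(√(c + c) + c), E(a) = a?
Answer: -57803035/1722972896020614 - √190/3445945792041228 ≈ -3.3548e-8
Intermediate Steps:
H(c) = 1/(c + √2*√c) (H(c) = 1/(√(2*c) + c) = 1/(√2*√c + c) = 1/(c + √2*√c))
1/((E(53) + 2225)*(((8582 - 1260) - H(95)) - 20407)) = 1/((53 + 2225)*(((8582 - 1260) - 1/(95 + √2*√95)) - 20407)) = 1/(2278*((7322 - 1/(95 + √190)) - 20407)) = 1/(2278*(-13085 - 1/(95 + √190))) = 1/(-29807630 - 2278/(95 + √190))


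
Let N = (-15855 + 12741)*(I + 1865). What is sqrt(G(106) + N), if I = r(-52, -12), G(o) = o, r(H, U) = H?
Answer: 2*I*sqrt(1411394) ≈ 2376.0*I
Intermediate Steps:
I = -52
N = -5645682 (N = (-15855 + 12741)*(-52 + 1865) = -3114*1813 = -5645682)
sqrt(G(106) + N) = sqrt(106 - 5645682) = sqrt(-5645576) = 2*I*sqrt(1411394)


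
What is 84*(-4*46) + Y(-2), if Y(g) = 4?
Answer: -15452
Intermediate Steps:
84*(-4*46) + Y(-2) = 84*(-4*46) + 4 = 84*(-184) + 4 = -15456 + 4 = -15452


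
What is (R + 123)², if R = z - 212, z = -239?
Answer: 107584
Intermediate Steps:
R = -451 (R = -239 - 212 = -451)
(R + 123)² = (-451 + 123)² = (-328)² = 107584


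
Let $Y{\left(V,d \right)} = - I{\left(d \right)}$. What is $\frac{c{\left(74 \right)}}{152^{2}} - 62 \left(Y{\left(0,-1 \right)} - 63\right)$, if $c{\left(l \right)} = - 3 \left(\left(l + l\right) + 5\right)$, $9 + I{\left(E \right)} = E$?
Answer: $\frac{75919285}{23104} \approx 3286.0$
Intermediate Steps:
$I{\left(E \right)} = -9 + E$
$c{\left(l \right)} = -15 - 6 l$ ($c{\left(l \right)} = - 3 \left(2 l + 5\right) = - 3 \left(5 + 2 l\right) = -15 - 6 l$)
$Y{\left(V,d \right)} = 9 - d$ ($Y{\left(V,d \right)} = - (-9 + d) = 9 - d$)
$\frac{c{\left(74 \right)}}{152^{2}} - 62 \left(Y{\left(0,-1 \right)} - 63\right) = \frac{-15 - 444}{152^{2}} - 62 \left(\left(9 - -1\right) - 63\right) = \frac{-15 - 444}{23104} - 62 \left(\left(9 + 1\right) - 63\right) = \left(-459\right) \frac{1}{23104} - 62 \left(10 - 63\right) = - \frac{459}{23104} - 62 \left(-53\right) = - \frac{459}{23104} - -3286 = - \frac{459}{23104} + 3286 = \frac{75919285}{23104}$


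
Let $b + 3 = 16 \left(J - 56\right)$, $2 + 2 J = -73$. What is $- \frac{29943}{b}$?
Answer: $\frac{29943}{1499} \approx 19.975$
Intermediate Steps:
$J = - \frac{75}{2}$ ($J = -1 + \frac{1}{2} \left(-73\right) = -1 - \frac{73}{2} = - \frac{75}{2} \approx -37.5$)
$b = -1499$ ($b = -3 + 16 \left(- \frac{75}{2} - 56\right) = -3 + 16 \left(- \frac{187}{2}\right) = -3 - 1496 = -1499$)
$- \frac{29943}{b} = - \frac{29943}{-1499} = \left(-29943\right) \left(- \frac{1}{1499}\right) = \frac{29943}{1499}$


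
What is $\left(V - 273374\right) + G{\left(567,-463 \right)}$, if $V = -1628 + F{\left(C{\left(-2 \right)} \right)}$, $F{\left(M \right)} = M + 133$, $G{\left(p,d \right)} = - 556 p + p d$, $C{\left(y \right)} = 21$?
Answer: $-852621$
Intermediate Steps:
$G{\left(p,d \right)} = - 556 p + d p$
$F{\left(M \right)} = 133 + M$
$V = -1474$ ($V = -1628 + \left(133 + 21\right) = -1628 + 154 = -1474$)
$\left(V - 273374\right) + G{\left(567,-463 \right)} = \left(-1474 - 273374\right) + 567 \left(-556 - 463\right) = -274848 + 567 \left(-1019\right) = -274848 - 577773 = -852621$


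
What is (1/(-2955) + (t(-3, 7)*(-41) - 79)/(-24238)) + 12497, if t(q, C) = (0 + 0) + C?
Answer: 447538656211/35811645 ≈ 12497.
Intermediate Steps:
t(q, C) = C (t(q, C) = 0 + C = C)
(1/(-2955) + (t(-3, 7)*(-41) - 79)/(-24238)) + 12497 = (1/(-2955) + (7*(-41) - 79)/(-24238)) + 12497 = (-1/2955 + (-287 - 79)*(-1/24238)) + 12497 = (-1/2955 - 366*(-1/24238)) + 12497 = (-1/2955 + 183/12119) + 12497 = 528646/35811645 + 12497 = 447538656211/35811645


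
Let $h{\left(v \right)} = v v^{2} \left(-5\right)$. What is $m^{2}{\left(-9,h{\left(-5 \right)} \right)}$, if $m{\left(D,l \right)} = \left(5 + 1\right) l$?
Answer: $14062500$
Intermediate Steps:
$h{\left(v \right)} = - 5 v^{3}$ ($h{\left(v \right)} = v^{3} \left(-5\right) = - 5 v^{3}$)
$m{\left(D,l \right)} = 6 l$
$m^{2}{\left(-9,h{\left(-5 \right)} \right)} = \left(6 \left(- 5 \left(-5\right)^{3}\right)\right)^{2} = \left(6 \left(\left(-5\right) \left(-125\right)\right)\right)^{2} = \left(6 \cdot 625\right)^{2} = 3750^{2} = 14062500$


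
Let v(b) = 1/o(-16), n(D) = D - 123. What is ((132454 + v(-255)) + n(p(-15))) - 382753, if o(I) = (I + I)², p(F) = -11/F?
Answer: -3846470641/15360 ≈ -2.5042e+5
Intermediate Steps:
n(D) = -123 + D
o(I) = 4*I² (o(I) = (2*I)² = 4*I²)
v(b) = 1/1024 (v(b) = 1/(4*(-16)²) = 1/(4*256) = 1/1024)
((132454 + v(-255)) + n(p(-15))) - 382753 = ((132454 + 1/1024) + (-123 - 11/(-15))) - 382753 = (135632897/1024 + (-123 - 11*(-1/15))) - 382753 = (135632897/1024 + (-123 + 11/15)) - 382753 = (135632897/1024 - 1834/15) - 382753 = 2032615439/15360 - 382753 = -3846470641/15360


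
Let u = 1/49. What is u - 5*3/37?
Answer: -698/1813 ≈ -0.38500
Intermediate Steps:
u = 1/49 ≈ 0.020408
u - 5*3/37 = 1/49 - 5*3/37 = 1/49 - 15*1/37 = 1/49 - 15/37 = -698/1813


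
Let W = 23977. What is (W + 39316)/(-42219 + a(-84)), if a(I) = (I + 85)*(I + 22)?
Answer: -63293/42281 ≈ -1.4970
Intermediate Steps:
a(I) = (22 + I)*(85 + I) (a(I) = (85 + I)*(22 + I) = (22 + I)*(85 + I))
(W + 39316)/(-42219 + a(-84)) = (23977 + 39316)/(-42219 + (1870 + (-84)² + 107*(-84))) = 63293/(-42219 + (1870 + 7056 - 8988)) = 63293/(-42219 - 62) = 63293/(-42281) = 63293*(-1/42281) = -63293/42281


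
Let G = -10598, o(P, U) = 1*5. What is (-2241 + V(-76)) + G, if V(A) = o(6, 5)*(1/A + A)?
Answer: -1004649/76 ≈ -13219.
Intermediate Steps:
o(P, U) = 5
V(A) = 5*A + 5/A (V(A) = 5*(1/A + A) = 5*(A + 1/A) = 5*A + 5/A)
(-2241 + V(-76)) + G = (-2241 + (5*(-76) + 5/(-76))) - 10598 = (-2241 + (-380 + 5*(-1/76))) - 10598 = (-2241 + (-380 - 5/76)) - 10598 = (-2241 - 28885/76) - 10598 = -199201/76 - 10598 = -1004649/76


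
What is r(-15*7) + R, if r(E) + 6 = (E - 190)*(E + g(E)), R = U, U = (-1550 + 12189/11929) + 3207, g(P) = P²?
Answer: -38408373632/11929 ≈ -3.2197e+6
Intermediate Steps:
U = 19778542/11929 (U = (-1550 + 12189*(1/11929)) + 3207 = (-1550 + 12189/11929) + 3207 = -18477761/11929 + 3207 = 19778542/11929 ≈ 1658.0)
R = 19778542/11929 ≈ 1658.0
r(E) = -6 + (-190 + E)*(E + E²) (r(E) = -6 + (E - 190)*(E + E²) = -6 + (-190 + E)*(E + E²))
r(-15*7) + R = (-6 + (-15*7)³ - (-2850)*7 - 189*(-15*7)²) + 19778542/11929 = (-6 + (-105)³ - 190*(-105) - 189*(-105)²) + 19778542/11929 = (-6 - 1157625 + 19950 - 189*11025) + 19778542/11929 = (-6 - 1157625 + 19950 - 2083725) + 19778542/11929 = -3221406 + 19778542/11929 = -38408373632/11929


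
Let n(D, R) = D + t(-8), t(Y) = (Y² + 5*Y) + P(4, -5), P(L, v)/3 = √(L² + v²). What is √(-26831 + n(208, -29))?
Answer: √(-26599 + 3*√41) ≈ 163.03*I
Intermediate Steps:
P(L, v) = 3*√(L² + v²)
t(Y) = Y² + 3*√41 + 5*Y (t(Y) = (Y² + 5*Y) + 3*√(4² + (-5)²) = (Y² + 5*Y) + 3*√(16 + 25) = (Y² + 5*Y) + 3*√41 = Y² + 3*√41 + 5*Y)
n(D, R) = 24 + D + 3*√41 (n(D, R) = D + ((-8)² + 3*√41 + 5*(-8)) = D + (64 + 3*√41 - 40) = D + (24 + 3*√41) = 24 + D + 3*√41)
√(-26831 + n(208, -29)) = √(-26831 + (24 + 208 + 3*√41)) = √(-26831 + (232 + 3*√41)) = √(-26599 + 3*√41)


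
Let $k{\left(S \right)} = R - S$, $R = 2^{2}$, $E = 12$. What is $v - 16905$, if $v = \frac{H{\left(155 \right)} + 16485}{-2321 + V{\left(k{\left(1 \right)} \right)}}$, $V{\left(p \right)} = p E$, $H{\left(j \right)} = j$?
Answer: $- \frac{7728913}{457} \approx -16912.0$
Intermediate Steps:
$R = 4$
$k{\left(S \right)} = 4 - S$
$V{\left(p \right)} = 12 p$ ($V{\left(p \right)} = p 12 = 12 p$)
$v = - \frac{3328}{457}$ ($v = \frac{155 + 16485}{-2321 + 12 \left(4 - 1\right)} = \frac{16640}{-2321 + 12 \left(4 - 1\right)} = \frac{16640}{-2321 + 12 \cdot 3} = \frac{16640}{-2321 + 36} = \frac{16640}{-2285} = 16640 \left(- \frac{1}{2285}\right) = - \frac{3328}{457} \approx -7.2823$)
$v - 16905 = - \frac{3328}{457} - 16905 = - \frac{7728913}{457}$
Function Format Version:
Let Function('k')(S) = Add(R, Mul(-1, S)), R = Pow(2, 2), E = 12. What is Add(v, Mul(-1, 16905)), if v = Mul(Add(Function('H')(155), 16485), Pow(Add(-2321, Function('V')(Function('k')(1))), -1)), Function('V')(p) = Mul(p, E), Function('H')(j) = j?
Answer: Rational(-7728913, 457) ≈ -16912.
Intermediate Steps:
R = 4
Function('k')(S) = Add(4, Mul(-1, S))
Function('V')(p) = Mul(12, p) (Function('V')(p) = Mul(p, 12) = Mul(12, p))
v = Rational(-3328, 457) (v = Mul(Add(155, 16485), Pow(Add(-2321, Mul(12, Add(4, Mul(-1, 1)))), -1)) = Mul(16640, Pow(Add(-2321, Mul(12, Add(4, -1))), -1)) = Mul(16640, Pow(Add(-2321, Mul(12, 3)), -1)) = Mul(16640, Pow(Add(-2321, 36), -1)) = Mul(16640, Pow(-2285, -1)) = Mul(16640, Rational(-1, 2285)) = Rational(-3328, 457) ≈ -7.2823)
Add(v, Mul(-1, 16905)) = Add(Rational(-3328, 457), Mul(-1, 16905)) = Add(Rational(-3328, 457), -16905) = Rational(-7728913, 457)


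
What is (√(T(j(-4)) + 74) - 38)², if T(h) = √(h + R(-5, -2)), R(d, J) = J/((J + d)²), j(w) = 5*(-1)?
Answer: (266 - √7*√(518 + I*√247))²/49 ≈ 864.15 - 7.6715*I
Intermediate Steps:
j(w) = -5
R(d, J) = J/(J + d)²
T(h) = √(-2/49 + h) (T(h) = √(h - 2/(-2 - 5)²) = √(h - 2/(-7)²) = √(h - 2*1/49) = √(h - 2/49) = √(-2/49 + h))
(√(T(j(-4)) + 74) - 38)² = (√(√(-2 + 49*(-5))/7 + 74) - 38)² = (√(√(-2 - 245)/7 + 74) - 38)² = (√(√(-247)/7 + 74) - 38)² = (√((I*√247)/7 + 74) - 38)² = (√(I*√247/7 + 74) - 38)² = (√(74 + I*√247/7) - 38)² = (-38 + √(74 + I*√247/7))²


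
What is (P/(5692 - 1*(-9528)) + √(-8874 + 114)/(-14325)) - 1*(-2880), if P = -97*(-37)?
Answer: 43837189/15220 - 2*I*√2190/14325 ≈ 2880.2 - 0.0065337*I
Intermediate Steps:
P = 3589
(P/(5692 - 1*(-9528)) + √(-8874 + 114)/(-14325)) - 1*(-2880) = (3589/(5692 - 1*(-9528)) + √(-8874 + 114)/(-14325)) - 1*(-2880) = (3589/(5692 + 9528) + √(-8760)*(-1/14325)) + 2880 = (3589/15220 + (2*I*√2190)*(-1/14325)) + 2880 = (3589*(1/15220) - 2*I*√2190/14325) + 2880 = (3589/15220 - 2*I*√2190/14325) + 2880 = 43837189/15220 - 2*I*√2190/14325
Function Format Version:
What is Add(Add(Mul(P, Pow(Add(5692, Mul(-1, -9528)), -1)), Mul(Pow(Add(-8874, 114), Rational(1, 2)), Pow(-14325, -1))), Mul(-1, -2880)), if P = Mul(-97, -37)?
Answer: Add(Rational(43837189, 15220), Mul(Rational(-2, 14325), I, Pow(2190, Rational(1, 2)))) ≈ Add(2880.2, Mul(-0.0065337, I))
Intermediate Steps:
P = 3589
Add(Add(Mul(P, Pow(Add(5692, Mul(-1, -9528)), -1)), Mul(Pow(Add(-8874, 114), Rational(1, 2)), Pow(-14325, -1))), Mul(-1, -2880)) = Add(Add(Mul(3589, Pow(Add(5692, Mul(-1, -9528)), -1)), Mul(Pow(Add(-8874, 114), Rational(1, 2)), Pow(-14325, -1))), Mul(-1, -2880)) = Add(Add(Mul(3589, Pow(Add(5692, 9528), -1)), Mul(Pow(-8760, Rational(1, 2)), Rational(-1, 14325))), 2880) = Add(Add(Mul(3589, Pow(15220, -1)), Mul(Mul(2, I, Pow(2190, Rational(1, 2))), Rational(-1, 14325))), 2880) = Add(Add(Mul(3589, Rational(1, 15220)), Mul(Rational(-2, 14325), I, Pow(2190, Rational(1, 2)))), 2880) = Add(Add(Rational(3589, 15220), Mul(Rational(-2, 14325), I, Pow(2190, Rational(1, 2)))), 2880) = Add(Rational(43837189, 15220), Mul(Rational(-2, 14325), I, Pow(2190, Rational(1, 2))))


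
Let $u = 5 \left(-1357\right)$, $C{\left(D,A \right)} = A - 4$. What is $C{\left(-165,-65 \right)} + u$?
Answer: $-6854$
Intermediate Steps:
$C{\left(D,A \right)} = -4 + A$
$u = -6785$
$C{\left(-165,-65 \right)} + u = \left(-4 - 65\right) - 6785 = -69 - 6785 = -6854$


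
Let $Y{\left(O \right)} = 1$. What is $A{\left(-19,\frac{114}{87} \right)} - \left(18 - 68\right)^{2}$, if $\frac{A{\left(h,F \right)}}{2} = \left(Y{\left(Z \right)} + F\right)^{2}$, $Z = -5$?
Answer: $- \frac{2093522}{841} \approx -2489.3$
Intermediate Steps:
$A{\left(h,F \right)} = 2 \left(1 + F\right)^{2}$
$A{\left(-19,\frac{114}{87} \right)} - \left(18 - 68\right)^{2} = 2 \left(1 + \frac{114}{87}\right)^{2} - \left(18 - 68\right)^{2} = 2 \left(1 + 114 \cdot \frac{1}{87}\right)^{2} - \left(-50\right)^{2} = 2 \left(1 + \frac{38}{29}\right)^{2} - 2500 = 2 \left(\frac{67}{29}\right)^{2} - 2500 = 2 \cdot \frac{4489}{841} - 2500 = \frac{8978}{841} - 2500 = - \frac{2093522}{841}$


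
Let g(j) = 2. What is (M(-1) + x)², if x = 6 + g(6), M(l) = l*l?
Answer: 81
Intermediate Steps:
M(l) = l²
x = 8 (x = 6 + 2 = 8)
(M(-1) + x)² = ((-1)² + 8)² = (1 + 8)² = 9² = 81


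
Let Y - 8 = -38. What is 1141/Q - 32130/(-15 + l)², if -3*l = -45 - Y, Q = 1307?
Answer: -4187981/13070 ≈ -320.43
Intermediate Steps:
Y = -30 (Y = 8 - 38 = -30)
l = 5 (l = -(-45 - 1*(-30))/3 = -(-45 + 30)/3 = -⅓*(-15) = 5)
1141/Q - 32130/(-15 + l)² = 1141/1307 - 32130/(-15 + 5)² = 1141*(1/1307) - 32130/((-10)²) = 1141/1307 - 32130/100 = 1141/1307 - 32130*1/100 = 1141/1307 - 3213/10 = -4187981/13070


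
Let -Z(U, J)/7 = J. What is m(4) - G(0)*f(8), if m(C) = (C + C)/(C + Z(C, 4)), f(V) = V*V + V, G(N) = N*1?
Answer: -⅓ ≈ -0.33333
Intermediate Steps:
G(N) = N
Z(U, J) = -7*J
f(V) = V + V² (f(V) = V² + V = V + V²)
m(C) = 2*C/(-28 + C) (m(C) = (C + C)/(C - 7*4) = (2*C)/(C - 28) = (2*C)/(-28 + C) = 2*C/(-28 + C))
m(4) - G(0)*f(8) = 2*4/(-28 + 4) - 0*8*(1 + 8) = 2*4/(-24) - 0*8*9 = 2*4*(-1/24) - 0*72 = -⅓ - 1*0 = -⅓ + 0 = -⅓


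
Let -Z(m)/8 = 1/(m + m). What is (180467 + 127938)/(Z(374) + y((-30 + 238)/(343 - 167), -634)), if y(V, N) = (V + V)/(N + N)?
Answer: -36563879990/1489 ≈ -2.4556e+7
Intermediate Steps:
Z(m) = -4/m (Z(m) = -8/(m + m) = -8*1/(2*m) = -4/m)
y(V, N) = V/N (y(V, N) = (2*V)/((2*N)) = (2*V)*(1/(2*N)) = V/N)
(180467 + 127938)/(Z(374) + y((-30 + 238)/(343 - 167), -634)) = (180467 + 127938)/(-4/374 + ((-30 + 238)/(343 - 167))/(-634)) = 308405/(-4*1/374 + (208/176)*(-1/634)) = 308405/(-2/187 + (208*(1/176))*(-1/634)) = 308405/(-2/187 + (13/11)*(-1/634)) = 308405/(-2/187 - 13/6974) = 308405/(-1489/118558) = 308405*(-118558/1489) = -36563879990/1489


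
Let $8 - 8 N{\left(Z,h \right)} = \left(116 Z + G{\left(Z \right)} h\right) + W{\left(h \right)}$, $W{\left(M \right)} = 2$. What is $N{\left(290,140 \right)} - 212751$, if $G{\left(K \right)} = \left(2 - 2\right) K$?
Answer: $- \frac{867821}{4} \approx -2.1696 \cdot 10^{5}$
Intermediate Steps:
$G{\left(K \right)} = 0$ ($G{\left(K \right)} = 0 K = 0$)
$N{\left(Z,h \right)} = \frac{3}{4} - \frac{29 Z}{2}$ ($N{\left(Z,h \right)} = 1 - \frac{\left(116 Z + 0 h\right) + 2}{8} = 1 - \frac{\left(116 Z + 0\right) + 2}{8} = 1 - \frac{116 Z + 2}{8} = 1 - \frac{2 + 116 Z}{8} = 1 - \left(\frac{1}{4} + \frac{29 Z}{2}\right) = \frac{3}{4} - \frac{29 Z}{2}$)
$N{\left(290,140 \right)} - 212751 = \left(\frac{3}{4} - 4205\right) - 212751 = - \frac{16817}{4} - 212751 = - \frac{867821}{4}$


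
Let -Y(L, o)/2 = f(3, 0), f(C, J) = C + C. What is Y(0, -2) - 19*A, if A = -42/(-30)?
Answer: -193/5 ≈ -38.600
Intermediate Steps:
f(C, J) = 2*C
A = 7/5 (A = -42*(-1/30) = 7/5 ≈ 1.4000)
Y(L, o) = -12 (Y(L, o) = -4*3 = -2*6 = -12)
Y(0, -2) - 19*A = -12 - 19*7/5 = -12 - 133/5 = -193/5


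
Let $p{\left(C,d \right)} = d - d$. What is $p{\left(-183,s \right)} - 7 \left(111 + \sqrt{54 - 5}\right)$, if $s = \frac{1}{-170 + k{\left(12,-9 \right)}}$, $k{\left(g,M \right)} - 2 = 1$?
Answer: $-826$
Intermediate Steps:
$k{\left(g,M \right)} = 3$ ($k{\left(g,M \right)} = 2 + 1 = 3$)
$s = - \frac{1}{167}$ ($s = \frac{1}{-170 + 3} = \frac{1}{-167} = - \frac{1}{167} \approx -0.005988$)
$p{\left(C,d \right)} = 0$
$p{\left(-183,s \right)} - 7 \left(111 + \sqrt{54 - 5}\right) = 0 - 7 \left(111 + \sqrt{54 - 5}\right) = 0 - 7 \left(111 + \sqrt{49}\right) = 0 - 7 \left(111 + 7\right) = 0 - 7 \cdot 118 = 0 - 826 = -826$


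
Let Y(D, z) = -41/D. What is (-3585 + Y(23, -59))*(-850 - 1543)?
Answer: 197412928/23 ≈ 8.5832e+6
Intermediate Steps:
(-3585 + Y(23, -59))*(-850 - 1543) = (-3585 - 41/23)*(-850 - 1543) = (-3585 - 41*1/23)*(-2393) = (-3585 - 41/23)*(-2393) = -82496/23*(-2393) = 197412928/23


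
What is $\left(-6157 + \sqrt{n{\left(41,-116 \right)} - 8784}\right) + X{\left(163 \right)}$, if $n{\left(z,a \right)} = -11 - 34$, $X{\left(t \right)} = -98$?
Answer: $-6255 + 9 i \sqrt{109} \approx -6255.0 + 93.963 i$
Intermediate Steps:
$n{\left(z,a \right)} = -45$ ($n{\left(z,a \right)} = -11 - 34 = -45$)
$\left(-6157 + \sqrt{n{\left(41,-116 \right)} - 8784}\right) + X{\left(163 \right)} = \left(-6157 + \sqrt{-45 - 8784}\right) - 98 = \left(-6157 + \sqrt{-8829}\right) - 98 = \left(-6157 + 9 i \sqrt{109}\right) - 98 = -6255 + 9 i \sqrt{109}$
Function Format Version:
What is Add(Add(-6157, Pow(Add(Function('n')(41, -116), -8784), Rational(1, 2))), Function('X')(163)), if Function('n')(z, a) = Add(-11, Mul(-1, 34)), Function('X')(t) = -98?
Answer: Add(-6255, Mul(9, I, Pow(109, Rational(1, 2)))) ≈ Add(-6255.0, Mul(93.963, I))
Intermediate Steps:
Function('n')(z, a) = -45 (Function('n')(z, a) = Add(-11, -34) = -45)
Add(Add(-6157, Pow(Add(Function('n')(41, -116), -8784), Rational(1, 2))), Function('X')(163)) = Add(Add(-6157, Pow(Add(-45, -8784), Rational(1, 2))), -98) = Add(Add(-6157, Pow(-8829, Rational(1, 2))), -98) = Add(Add(-6157, Mul(9, I, Pow(109, Rational(1, 2)))), -98) = Add(-6255, Mul(9, I, Pow(109, Rational(1, 2))))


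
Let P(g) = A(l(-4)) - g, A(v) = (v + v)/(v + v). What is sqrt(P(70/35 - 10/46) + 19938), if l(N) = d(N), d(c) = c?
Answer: 2*sqrt(2636697)/23 ≈ 141.20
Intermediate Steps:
l(N) = N
A(v) = 1 (A(v) = (2*v)/((2*v)) = (2*v)*(1/(2*v)) = 1)
P(g) = 1 - g
sqrt(P(70/35 - 10/46) + 19938) = sqrt((1 - (70/35 - 10/46)) + 19938) = sqrt((1 - (70*(1/35) - 10*1/46)) + 19938) = sqrt((1 - (2 - 5/23)) + 19938) = sqrt((1 - 1*41/23) + 19938) = sqrt((1 - 41/23) + 19938) = sqrt(-18/23 + 19938) = sqrt(458556/23) = 2*sqrt(2636697)/23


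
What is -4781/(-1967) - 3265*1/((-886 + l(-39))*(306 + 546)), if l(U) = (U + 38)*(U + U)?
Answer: 471105593/193444896 ≈ 2.4353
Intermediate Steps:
l(U) = 2*U*(38 + U) (l(U) = (38 + U)*(2*U) = 2*U*(38 + U))
-4781/(-1967) - 3265*1/((-886 + l(-39))*(306 + 546)) = -4781/(-1967) - 3265*1/((-886 + 2*(-39)*(38 - 39))*(306 + 546)) = -4781*(-1/1967) - 3265*1/(852*(-886 + 2*(-39)*(-1))) = 683/281 - 3265*1/(852*(-886 + 78)) = 683/281 - 3265/(852*(-808)) = 683/281 - 3265/(-688416) = 683/281 - 3265*(-1/688416) = 683/281 + 3265/688416 = 471105593/193444896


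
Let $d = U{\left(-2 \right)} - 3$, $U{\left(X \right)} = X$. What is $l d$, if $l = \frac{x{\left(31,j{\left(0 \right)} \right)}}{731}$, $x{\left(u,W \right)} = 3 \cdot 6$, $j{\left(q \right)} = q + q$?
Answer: $- \frac{90}{731} \approx -0.12312$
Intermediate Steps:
$j{\left(q \right)} = 2 q$
$x{\left(u,W \right)} = 18$
$d = -5$ ($d = -2 - 3 = -5$)
$l = \frac{18}{731} \approx 0.024624$
$l d = \frac{18}{731} \left(-5\right) = - \frac{90}{731}$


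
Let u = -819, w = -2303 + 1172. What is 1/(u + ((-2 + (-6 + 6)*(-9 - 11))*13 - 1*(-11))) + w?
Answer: -943255/834 ≈ -1131.0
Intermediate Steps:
w = -1131
1/(u + ((-2 + (-6 + 6)*(-9 - 11))*13 - 1*(-11))) + w = 1/(-819 + ((-2 + (-6 + 6)*(-9 - 11))*13 - 1*(-11))) - 1131 = 1/(-819 + ((-2 + 0*(-20))*13 + 11)) - 1131 = 1/(-819 + ((-2 + 0)*13 + 11)) - 1131 = 1/(-819 + (-2*13 + 11)) - 1131 = 1/(-819 + (-26 + 11)) - 1131 = 1/(-819 - 15) - 1131 = 1/(-834) - 1131 = -1/834 - 1131 = -943255/834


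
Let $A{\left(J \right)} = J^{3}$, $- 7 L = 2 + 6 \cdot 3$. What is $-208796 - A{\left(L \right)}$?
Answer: $- \frac{71609028}{343} \approx -2.0877 \cdot 10^{5}$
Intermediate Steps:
$L = - \frac{20}{7}$ ($L = - \frac{2 + 6 \cdot 3}{7} = - \frac{2 + 18}{7} = \left(- \frac{1}{7}\right) 20 = - \frac{20}{7} \approx -2.8571$)
$-208796 - A{\left(L \right)} = -208796 - \left(- \frac{20}{7}\right)^{3} = -208796 - - \frac{8000}{343} = -208796 + \frac{8000}{343} = - \frac{71609028}{343}$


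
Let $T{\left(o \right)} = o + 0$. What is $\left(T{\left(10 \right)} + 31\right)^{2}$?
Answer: $1681$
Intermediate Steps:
$T{\left(o \right)} = o$
$\left(T{\left(10 \right)} + 31\right)^{2} = \left(10 + 31\right)^{2} = 41^{2} = 1681$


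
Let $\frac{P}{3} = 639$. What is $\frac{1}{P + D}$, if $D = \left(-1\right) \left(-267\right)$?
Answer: $\frac{1}{2184} \approx 0.00045788$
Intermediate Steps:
$P = 1917$ ($P = 3 \cdot 639 = 1917$)
$D = 267$
$\frac{1}{P + D} = \frac{1}{1917 + 267} = \frac{1}{2184}$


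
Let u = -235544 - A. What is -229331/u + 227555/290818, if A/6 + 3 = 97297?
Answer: 126565607349/119134756972 ≈ 1.0624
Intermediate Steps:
A = 583764 (A = -18 + 6*97297 = -18 + 583782 = 583764)
u = -819308 (u = -235544 - 1*583764 = -235544 - 583764 = -819308)
-229331/u + 227555/290818 = -229331/(-819308) + 227555/290818 = -229331*(-1/819308) + 227555*(1/290818) = 229331/819308 + 227555/290818 = 126565607349/119134756972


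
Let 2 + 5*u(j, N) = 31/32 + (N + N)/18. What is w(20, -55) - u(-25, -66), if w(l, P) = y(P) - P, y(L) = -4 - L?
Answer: 51683/480 ≈ 107.67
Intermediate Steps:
u(j, N) = -33/160 + N/45 (u(j, N) = -⅖ + (31/32 + (N + N)/18)/5 = -⅖ + (31*(1/32) + (2*N)*(1/18))/5 = -⅖ + (31/32 + N/9)/5 = -⅖ + (31/160 + N/45) = -33/160 + N/45)
w(l, P) = -4 - 2*P (w(l, P) = (-4 - P) - P = -4 - 2*P)
w(20, -55) - u(-25, -66) = (-4 - 2*(-55)) - (-33/160 + (1/45)*(-66)) = (-4 + 110) - (-33/160 - 22/15) = 106 - 1*(-803/480) = 106 + 803/480 = 51683/480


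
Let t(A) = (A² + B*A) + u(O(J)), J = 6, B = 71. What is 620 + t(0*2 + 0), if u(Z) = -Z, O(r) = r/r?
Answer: 619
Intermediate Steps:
O(r) = 1
t(A) = -1 + A² + 71*A (t(A) = (A² + 71*A) - 1*1 = (A² + 71*A) - 1 = -1 + A² + 71*A)
620 + t(0*2 + 0) = 620 + (-1 + (0*2 + 0)² + 71*(0*2 + 0)) = 620 + (-1 + (0 + 0)² + 71*(0 + 0)) = 620 + (-1 + 0² + 71*0) = 620 + (-1 + 0 + 0) = 620 - 1 = 619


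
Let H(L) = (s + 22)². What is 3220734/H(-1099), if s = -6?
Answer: 1610367/128 ≈ 12581.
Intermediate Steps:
H(L) = 256 (H(L) = (-6 + 22)² = 16² = 256)
3220734/H(-1099) = 3220734/256 = 3220734*(1/256) = 1610367/128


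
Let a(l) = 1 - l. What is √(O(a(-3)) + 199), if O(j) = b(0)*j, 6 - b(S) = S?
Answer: √223 ≈ 14.933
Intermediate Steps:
b(S) = 6 - S
O(j) = 6*j (O(j) = (6 - 1*0)*j = (6 + 0)*j = 6*j)
√(O(a(-3)) + 199) = √(6*(1 - 1*(-3)) + 199) = √(6*(1 + 3) + 199) = √(6*4 + 199) = √(24 + 199) = √223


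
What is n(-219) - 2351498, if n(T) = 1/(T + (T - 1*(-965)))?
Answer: -1239239445/527 ≈ -2.3515e+6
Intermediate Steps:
n(T) = 1/(965 + 2*T) (n(T) = 1/(T + (T + 965)) = 1/(T + (965 + T)) = 1/(965 + 2*T))
n(-219) - 2351498 = 1/(965 + 2*(-219)) - 2351498 = 1/(965 - 438) - 2351498 = 1/527 - 2351498 = -1239239445/527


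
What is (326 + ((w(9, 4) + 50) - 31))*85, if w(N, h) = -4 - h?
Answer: 28645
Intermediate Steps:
(326 + ((w(9, 4) + 50) - 31))*85 = (326 + (((-4 - 1*4) + 50) - 31))*85 = (326 + (((-4 - 4) + 50) - 31))*85 = (326 + ((-8 + 50) - 31))*85 = (326 + (42 - 31))*85 = (326 + 11)*85 = 337*85 = 28645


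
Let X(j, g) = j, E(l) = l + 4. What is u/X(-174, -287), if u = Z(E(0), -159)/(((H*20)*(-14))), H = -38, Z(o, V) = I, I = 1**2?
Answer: -1/1851360 ≈ -5.4014e-7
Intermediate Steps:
E(l) = 4 + l
I = 1
Z(o, V) = 1
u = 1/10640 (u = 1/(-38*20*(-14)) = 1/(-760*(-14)) = 1/10640 ≈ 9.3985e-5)
u/X(-174, -287) = (1/10640)/(-174) = (1/10640)*(-1/174) = -1/1851360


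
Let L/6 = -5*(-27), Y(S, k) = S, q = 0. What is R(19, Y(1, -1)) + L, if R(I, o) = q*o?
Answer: 810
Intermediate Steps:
L = 810 (L = 6*(-5*(-27)) = 6*135 = 810)
R(I, o) = 0 (R(I, o) = 0*o = 0)
R(19, Y(1, -1)) + L = 0 + 810 = 810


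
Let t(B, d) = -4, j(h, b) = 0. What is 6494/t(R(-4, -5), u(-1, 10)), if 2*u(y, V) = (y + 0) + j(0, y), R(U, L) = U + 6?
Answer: -3247/2 ≈ -1623.5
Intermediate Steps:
R(U, L) = 6 + U
u(y, V) = y/2 (u(y, V) = ((y + 0) + 0)/2 = (y + 0)/2 = y/2)
6494/t(R(-4, -5), u(-1, 10)) = 6494/(-4) = 6494*(-1/4) = -3247/2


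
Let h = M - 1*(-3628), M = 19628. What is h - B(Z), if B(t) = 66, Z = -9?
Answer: 23190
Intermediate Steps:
h = 23256 (h = 19628 - 1*(-3628) = 19628 + 3628 = 23256)
h - B(Z) = 23256 - 1*66 = 23256 - 66 = 23190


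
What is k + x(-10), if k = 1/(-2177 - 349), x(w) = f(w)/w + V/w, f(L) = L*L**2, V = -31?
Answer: 651074/6315 ≈ 103.10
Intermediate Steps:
f(L) = L**3
x(w) = w**2 - 31/w (x(w) = w**3/w - 31/w = w**2 - 31/w)
k = -1/2526 (k = 1/(-2526) = -1/2526 ≈ -0.00039588)
k + x(-10) = -1/2526 + (-31 + (-10)**3)/(-10) = -1/2526 - (-31 - 1000)/10 = -1/2526 - 1/10*(-1031) = -1/2526 + 1031/10 = 651074/6315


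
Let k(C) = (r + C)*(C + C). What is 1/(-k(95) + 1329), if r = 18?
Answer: -1/20141 ≈ -4.9650e-5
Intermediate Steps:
k(C) = 2*C*(18 + C) (k(C) = (18 + C)*(C + C) = (18 + C)*(2*C) = 2*C*(18 + C))
1/(-k(95) + 1329) = 1/(-2*95*(18 + 95) + 1329) = 1/(-2*95*113 + 1329) = 1/(-1*21470 + 1329) = 1/(-21470 + 1329) = 1/(-20141) = -1/20141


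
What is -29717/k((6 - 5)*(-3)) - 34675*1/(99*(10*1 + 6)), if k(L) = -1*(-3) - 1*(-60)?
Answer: -5472917/11088 ≈ -493.59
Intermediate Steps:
k(L) = 63 (k(L) = 3 + 60 = 63)
-29717/k((6 - 5)*(-3)) - 34675*1/(99*(10*1 + 6)) = -29717/63 - 34675*1/(99*(10*1 + 6)) = -29717*1/63 - 34675*1/(99*(10 + 6)) = -29717/63 - 34675/(16*99) = -29717/63 - 34675/1584 = -5472917/11088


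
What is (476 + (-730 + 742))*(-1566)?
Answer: -764208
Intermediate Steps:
(476 + (-730 + 742))*(-1566) = (476 + 12)*(-1566) = 488*(-1566) = -764208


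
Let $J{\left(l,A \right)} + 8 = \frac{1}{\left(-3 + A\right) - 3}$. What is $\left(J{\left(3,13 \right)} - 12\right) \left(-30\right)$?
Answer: $\frac{4170}{7} \approx 595.71$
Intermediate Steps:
$J{\left(l,A \right)} = -8 + \frac{1}{-6 + A}$ ($J{\left(l,A \right)} = -8 + \frac{1}{\left(-3 + A\right) - 3} = -8 + \frac{1}{-6 + A}$)
$\left(J{\left(3,13 \right)} - 12\right) \left(-30\right) = \left(\frac{49 - 104}{-6 + 13} - 12\right) \left(-30\right) = \left(\frac{49 - 104}{7} - 12\right) \left(-30\right) = \left(\frac{1}{7} \left(-55\right) - 12\right) \left(-30\right) = \left(- \frac{55}{7} - 12\right) \left(-30\right) = \left(- \frac{139}{7}\right) \left(-30\right) = \frac{4170}{7}$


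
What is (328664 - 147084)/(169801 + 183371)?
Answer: 45395/88293 ≈ 0.51414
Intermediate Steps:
(328664 - 147084)/(169801 + 183371) = 181580/353172 = 181580*(1/353172) = 45395/88293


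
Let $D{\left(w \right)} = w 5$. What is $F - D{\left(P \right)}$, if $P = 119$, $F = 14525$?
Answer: $13930$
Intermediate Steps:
$D{\left(w \right)} = 5 w$
$F - D{\left(P \right)} = 14525 - 5 \cdot 119 = 14525 - 595 = 13930$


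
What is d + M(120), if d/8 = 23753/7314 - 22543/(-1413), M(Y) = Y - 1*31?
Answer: 417887771/1722447 ≈ 242.61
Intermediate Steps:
M(Y) = -31 + Y (M(Y) = Y - 31 = -31 + Y)
d = 264589988/1722447 (d = 8*(23753/7314 - 22543/(-1413)) = 8*(23753*(1/7314) - 22543*(-1/1413)) = 8*(23753/7314 + 22543/1413) = 8*(66147497/3444894) = 264589988/1722447 ≈ 153.61)
d + M(120) = 264589988/1722447 + (-31 + 120) = 264589988/1722447 + 89 = 417887771/1722447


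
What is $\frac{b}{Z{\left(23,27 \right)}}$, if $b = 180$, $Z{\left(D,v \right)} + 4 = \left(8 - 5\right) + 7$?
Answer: $30$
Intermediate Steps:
$Z{\left(D,v \right)} = 6$ ($Z{\left(D,v \right)} = -4 + \left(\left(8 - 5\right) + 7\right) = -4 + \left(3 + 7\right) = -4 + 10 = 6$)
$\frac{b}{Z{\left(23,27 \right)}} = \frac{180}{6} = 180 \cdot \frac{1}{6} = 30$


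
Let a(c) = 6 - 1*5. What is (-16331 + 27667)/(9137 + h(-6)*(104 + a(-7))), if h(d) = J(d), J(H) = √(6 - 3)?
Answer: 51788516/41725847 - 595140*√3/41725847 ≈ 1.2165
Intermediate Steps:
J(H) = √3
a(c) = 1 (a(c) = 6 - 5 = 1)
h(d) = √3
(-16331 + 27667)/(9137 + h(-6)*(104 + a(-7))) = (-16331 + 27667)/(9137 + √3*(104 + 1)) = 11336/(9137 + √3*105) = 11336/(9137 + 105*√3)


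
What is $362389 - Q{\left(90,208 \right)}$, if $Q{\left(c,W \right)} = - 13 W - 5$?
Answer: $365098$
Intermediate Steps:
$Q{\left(c,W \right)} = -5 - 13 W$
$362389 - Q{\left(90,208 \right)} = 362389 - \left(-5 - 2704\right) = 362389 - -2709 = 362389 + 2709 = 365098$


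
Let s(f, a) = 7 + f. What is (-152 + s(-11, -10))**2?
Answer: 24336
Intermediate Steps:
(-152 + s(-11, -10))**2 = (-152 + (7 - 11))**2 = (-152 - 4)**2 = (-156)**2 = 24336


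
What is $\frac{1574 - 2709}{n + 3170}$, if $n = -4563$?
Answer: $\frac{1135}{1393} \approx 0.81479$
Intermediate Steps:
$\frac{1574 - 2709}{n + 3170} = \frac{1574 - 2709}{-4563 + 3170} = - \frac{1135}{-1393} = \left(-1135\right) \left(- \frac{1}{1393}\right) = \frac{1135}{1393}$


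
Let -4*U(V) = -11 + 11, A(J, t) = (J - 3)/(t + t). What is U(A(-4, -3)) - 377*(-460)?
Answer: 173420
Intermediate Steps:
A(J, t) = (-3 + J)/(2*t) (A(J, t) = (-3 + J)/((2*t)) = (-3 + J)*(1/(2*t)) = (-3 + J)/(2*t))
U(V) = 0 (U(V) = -(-11 + 11)/4 = -1/4*0 = 0)
U(A(-4, -3)) - 377*(-460) = 0 - 377*(-460) = 0 + 173420 = 173420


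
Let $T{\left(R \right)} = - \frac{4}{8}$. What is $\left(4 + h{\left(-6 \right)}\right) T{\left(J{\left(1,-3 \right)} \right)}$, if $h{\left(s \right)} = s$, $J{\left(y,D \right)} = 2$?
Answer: $1$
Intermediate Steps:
$T{\left(R \right)} = - \frac{1}{2}$ ($T{\left(R \right)} = \left(-4\right) \frac{1}{8} = - \frac{1}{2}$)
$\left(4 + h{\left(-6 \right)}\right) T{\left(J{\left(1,-3 \right)} \right)} = \left(4 - 6\right) \left(- \frac{1}{2}\right) = \left(-2\right) \left(- \frac{1}{2}\right) = 1$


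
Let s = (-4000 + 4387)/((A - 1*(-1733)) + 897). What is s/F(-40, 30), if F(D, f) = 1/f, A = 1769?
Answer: 11610/4399 ≈ 2.6392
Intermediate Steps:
s = 387/4399 (s = (-4000 + 4387)/((1769 - 1*(-1733)) + 897) = 387/((1769 + 1733) + 897) = 387/(3502 + 897) = 387/4399 ≈ 0.087975)
s/F(-40, 30) = 387/(4399*(1/30)) = (387/4399)*30 = 11610/4399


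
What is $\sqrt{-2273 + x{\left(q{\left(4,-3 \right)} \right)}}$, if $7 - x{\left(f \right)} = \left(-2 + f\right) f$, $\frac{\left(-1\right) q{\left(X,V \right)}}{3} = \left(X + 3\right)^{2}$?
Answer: $i \sqrt{24169} \approx 155.46 i$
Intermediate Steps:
$q{\left(X,V \right)} = - 3 \left(3 + X\right)^{2}$ ($q{\left(X,V \right)} = - 3 \left(X + 3\right)^{2} = - 3 \left(3 + X\right)^{2}$)
$x{\left(f \right)} = 7 - f \left(-2 + f\right)$ ($x{\left(f \right)} = 7 - \left(-2 + f\right) f = 7 - f \left(-2 + f\right)$)
$\sqrt{-2273 + x{\left(q{\left(4,-3 \right)} \right)}} = \sqrt{-2273 + \left(7 - \left(- 3 \left(3 + 4\right)^{2}\right)^{2} + 2 \left(- 3 \left(3 + 4\right)^{2}\right)\right)} = \sqrt{-2273 + \left(7 - \left(- 3 \cdot 7^{2}\right)^{2} + 2 \left(- 3 \cdot 7^{2}\right)\right)} = \sqrt{-2273 + \left(7 - \left(\left(-3\right) 49\right)^{2} + 2 \left(\left(-3\right) 49\right)\right)} = \sqrt{-2273 + \left(7 - \left(-147\right)^{2} + 2 \left(-147\right)\right)} = \sqrt{-2273 - 21896} = \sqrt{-24169} = i \sqrt{24169}$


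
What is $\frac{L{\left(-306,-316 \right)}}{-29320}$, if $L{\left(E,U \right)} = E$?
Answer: $\frac{153}{14660} \approx 0.010437$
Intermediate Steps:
$\frac{L{\left(-306,-316 \right)}}{-29320} = - \frac{306}{-29320} = \left(-306\right) \left(- \frac{1}{29320}\right) = \frac{153}{14660}$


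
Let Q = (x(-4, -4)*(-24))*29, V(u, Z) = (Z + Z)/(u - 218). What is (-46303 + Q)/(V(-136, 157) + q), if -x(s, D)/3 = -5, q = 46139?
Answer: -10043511/8166446 ≈ -1.2299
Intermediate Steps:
x(s, D) = 15 (x(s, D) = -3*(-5) = 15)
V(u, Z) = 2*Z/(-218 + u) (V(u, Z) = (2*Z)/(-218 + u) = 2*Z/(-218 + u))
Q = -10440 (Q = (15*(-24))*29 = -360*29 = -10440)
(-46303 + Q)/(V(-136, 157) + q) = (-46303 - 10440)/(2*157/(-218 - 136) + 46139) = -56743/(2*157/(-354) + 46139) = -56743/(2*157*(-1/354) + 46139) = -56743/(-157/177 + 46139) = -56743/8166446/177 = -56743*177/8166446 = -10043511/8166446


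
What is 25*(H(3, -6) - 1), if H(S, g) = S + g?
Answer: -100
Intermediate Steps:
25*(H(3, -6) - 1) = 25*((3 - 6) - 1) = 25*(-3 - 1) = 25*(-4) = -100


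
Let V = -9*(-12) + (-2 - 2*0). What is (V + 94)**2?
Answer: 40000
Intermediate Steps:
V = 106 (V = 108 + (-2 + 0) = 108 - 2 = 106)
(V + 94)**2 = (106 + 94)**2 = 200**2 = 40000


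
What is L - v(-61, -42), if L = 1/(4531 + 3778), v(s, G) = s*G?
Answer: -21287657/8309 ≈ -2562.0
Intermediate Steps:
v(s, G) = G*s
L = 1/8309 ≈ 0.00012035
L - v(-61, -42) = 1/8309 - (-42)*(-61) = 1/8309 - 1*2562 = 1/8309 - 2562 = -21287657/8309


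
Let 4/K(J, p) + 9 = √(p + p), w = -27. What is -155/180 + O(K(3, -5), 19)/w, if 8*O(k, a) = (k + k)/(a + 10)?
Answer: -81797/95004 + I*√10/71253 ≈ -0.86098 + 4.4381e-5*I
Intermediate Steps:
K(J, p) = 4/(-9 + √2*√p) (K(J, p) = 4/(-9 + √(p + p)) = 4/(-9 + √(2*p)) = 4/(-9 + √2*√p))
O(k, a) = k/(4*(10 + a)) (O(k, a) = ((k + k)/(a + 10))/8 = ((2*k)/(10 + a))/8 = (2*k/(10 + a))/8 = k/(4*(10 + a)))
-155/180 + O(K(3, -5), 19)/w = -155/180 + ((4/(-9 + √2*√(-5)))/(4*(10 + 19)))/(-27) = -155*1/180 + ((¼)*(4/(-9 + √2*(I*√5)))/29)*(-1/27) = -31/36 + ((¼)*(4/(-9 + I*√10))*(1/29))*(-1/27) = -31/36 + (1/(29*(-9 + I*√10)))*(-1/27) = -31/36 - 1/(783*(-9 + I*√10))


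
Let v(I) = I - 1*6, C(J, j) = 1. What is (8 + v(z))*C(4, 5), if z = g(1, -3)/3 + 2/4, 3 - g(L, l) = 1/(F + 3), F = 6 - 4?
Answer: 103/30 ≈ 3.4333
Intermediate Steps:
F = 2
g(L, l) = 14/5 (g(L, l) = 3 - 1/(2 + 3) = 3 - 1/5 = 14/5)
z = 43/30 (z = (14/5)/3 + 2/4 = (14/5)*(1/3) + 2*(1/4) = 14/15 + 1/2 = 43/30 ≈ 1.4333)
v(I) = -6 + I (v(I) = I - 6 = -6 + I)
(8 + v(z))*C(4, 5) = (8 + (-6 + 43/30))*1 = (8 - 137/30)*1 = (103/30)*1 = 103/30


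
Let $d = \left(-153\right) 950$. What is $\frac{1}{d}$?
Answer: $- \frac{1}{145350} \approx -6.8799 \cdot 10^{-6}$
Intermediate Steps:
$d = -145350$
$\frac{1}{d} = \frac{1}{-145350} = - \frac{1}{145350}$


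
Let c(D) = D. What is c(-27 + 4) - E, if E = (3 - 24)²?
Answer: -464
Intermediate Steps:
E = 441 (E = (-21)² = 441)
c(-27 + 4) - E = (-27 + 4) - 1*441 = -23 - 441 = -464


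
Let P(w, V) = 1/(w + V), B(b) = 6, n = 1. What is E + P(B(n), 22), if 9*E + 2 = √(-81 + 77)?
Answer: -47/252 + 2*I/9 ≈ -0.18651 + 0.22222*I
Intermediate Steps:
P(w, V) = 1/(V + w)
E = -2/9 + 2*I/9 (E = -2/9 + √(-81 + 77)/9 = -2/9 + √(-4)/9 = -2/9 + (2*I)/9 = -2/9 + 2*I/9 ≈ -0.22222 + 0.22222*I)
E + P(B(n), 22) = (-2/9 + 2*I/9) + 1/(22 + 6) = (-2/9 + 2*I/9) + 1/28 = -47/252 + 2*I/9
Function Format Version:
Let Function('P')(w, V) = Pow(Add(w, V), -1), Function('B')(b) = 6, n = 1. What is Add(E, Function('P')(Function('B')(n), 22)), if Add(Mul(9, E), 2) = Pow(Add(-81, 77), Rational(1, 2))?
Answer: Add(Rational(-47, 252), Mul(Rational(2, 9), I)) ≈ Add(-0.18651, Mul(0.22222, I))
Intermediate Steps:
Function('P')(w, V) = Pow(Add(V, w), -1)
E = Add(Rational(-2, 9), Mul(Rational(2, 9), I)) (E = Add(Rational(-2, 9), Mul(Rational(1, 9), Pow(Add(-81, 77), Rational(1, 2)))) = Add(Rational(-2, 9), Mul(Rational(1, 9), Pow(-4, Rational(1, 2)))) = Add(Rational(-2, 9), Mul(Rational(1, 9), Mul(2, I))) = Add(Rational(-2, 9), Mul(Rational(2, 9), I)) ≈ Add(-0.22222, Mul(0.22222, I)))
Add(E, Function('P')(Function('B')(n), 22)) = Add(Add(Rational(-2, 9), Mul(Rational(2, 9), I)), Pow(Add(22, 6), -1)) = Add(Add(Rational(-2, 9), Mul(Rational(2, 9), I)), Pow(28, -1)) = Add(Add(Rational(-2, 9), Mul(Rational(2, 9), I)), Rational(1, 28)) = Add(Rational(-47, 252), Mul(Rational(2, 9), I))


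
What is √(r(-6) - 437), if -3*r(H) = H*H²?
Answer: I*√365 ≈ 19.105*I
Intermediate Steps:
r(H) = -H³/3 (r(H) = -H*H²/3 = -H³/3)
√(r(-6) - 437) = √(-⅓*(-6)³ - 437) = √(-⅓*(-216) - 437) = √(72 - 437) = √(-365) = I*√365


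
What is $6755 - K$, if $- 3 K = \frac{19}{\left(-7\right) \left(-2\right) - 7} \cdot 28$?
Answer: $\frac{20341}{3} \approx 6780.3$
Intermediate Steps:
$K = - \frac{76}{3}$ ($K = - \frac{\frac{19}{\left(-7\right) \left(-2\right) - 7} \cdot 28}{3} = - \frac{\frac{19}{14 - 7} \cdot 28}{3} = - \frac{\frac{19}{7} \cdot 28}{3} = \left(- \frac{1}{3}\right) 76 = - \frac{76}{3} \approx -25.333$)
$6755 - K = 6755 - - \frac{76}{3} = 6755 + \frac{76}{3} = \frac{20341}{3}$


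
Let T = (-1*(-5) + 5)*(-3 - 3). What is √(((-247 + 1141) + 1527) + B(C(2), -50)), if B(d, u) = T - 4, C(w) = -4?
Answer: √2357 ≈ 48.549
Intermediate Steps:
T = -60 (T = (5 + 5)*(-6) = 10*(-6) = -60)
B(d, u) = -64 (B(d, u) = -60 - 4 = -64)
√(((-247 + 1141) + 1527) + B(C(2), -50)) = √(((-247 + 1141) + 1527) - 64) = √((894 + 1527) - 64) = √(2421 - 64) = √2357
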